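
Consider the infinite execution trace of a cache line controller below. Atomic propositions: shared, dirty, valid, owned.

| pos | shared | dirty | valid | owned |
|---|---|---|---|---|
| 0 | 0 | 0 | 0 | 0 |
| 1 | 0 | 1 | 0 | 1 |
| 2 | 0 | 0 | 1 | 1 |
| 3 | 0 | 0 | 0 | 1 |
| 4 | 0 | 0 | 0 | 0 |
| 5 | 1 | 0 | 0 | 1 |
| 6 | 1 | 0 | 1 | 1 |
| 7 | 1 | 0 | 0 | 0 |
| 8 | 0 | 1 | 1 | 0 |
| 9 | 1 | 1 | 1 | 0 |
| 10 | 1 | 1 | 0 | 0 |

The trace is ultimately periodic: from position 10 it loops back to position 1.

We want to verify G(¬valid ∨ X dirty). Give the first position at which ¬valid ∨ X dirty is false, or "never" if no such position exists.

Check ¬valid ∨ X dirty at each position in order: 0 ✓, 1 ✓.
At position 2 the labels are {owned, valid} and the next position 3 has {owned}, so ¬valid ∨ X dirty is false there. This is the first violation.

2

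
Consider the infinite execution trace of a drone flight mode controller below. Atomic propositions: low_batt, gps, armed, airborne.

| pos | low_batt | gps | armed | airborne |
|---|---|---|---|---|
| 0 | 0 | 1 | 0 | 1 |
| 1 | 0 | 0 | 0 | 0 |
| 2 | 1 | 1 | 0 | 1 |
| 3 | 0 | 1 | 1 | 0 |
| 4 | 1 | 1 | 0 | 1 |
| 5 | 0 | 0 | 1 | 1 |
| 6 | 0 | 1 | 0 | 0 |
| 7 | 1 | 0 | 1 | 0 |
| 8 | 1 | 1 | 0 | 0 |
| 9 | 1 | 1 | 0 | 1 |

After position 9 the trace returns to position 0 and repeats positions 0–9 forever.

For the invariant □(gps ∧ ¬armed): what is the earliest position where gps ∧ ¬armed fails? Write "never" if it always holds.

Check gps ∧ ¬armed at each position in order: 0 ✓.
At position 1 the labels are {}, so gps ∧ ¬armed is false there. This is the first violation.

1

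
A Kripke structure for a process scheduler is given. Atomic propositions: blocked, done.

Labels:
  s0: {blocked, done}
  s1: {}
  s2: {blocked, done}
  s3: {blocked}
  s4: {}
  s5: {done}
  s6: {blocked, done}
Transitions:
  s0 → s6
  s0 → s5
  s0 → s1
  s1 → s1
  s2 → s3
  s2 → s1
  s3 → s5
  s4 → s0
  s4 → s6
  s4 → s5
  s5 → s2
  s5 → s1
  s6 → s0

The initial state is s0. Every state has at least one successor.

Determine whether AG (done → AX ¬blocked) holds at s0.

States satisfying done → AX ¬blocked: {s1, s3, s4}.
States satisfying AG (done → AX ¬blocked): {s1}.
s0 is reachable from s0 and violates done → AX ¬blocked, so AG fails at s0.
s0 ∉ Sat(AG (done → AX ¬blocked)).

Violated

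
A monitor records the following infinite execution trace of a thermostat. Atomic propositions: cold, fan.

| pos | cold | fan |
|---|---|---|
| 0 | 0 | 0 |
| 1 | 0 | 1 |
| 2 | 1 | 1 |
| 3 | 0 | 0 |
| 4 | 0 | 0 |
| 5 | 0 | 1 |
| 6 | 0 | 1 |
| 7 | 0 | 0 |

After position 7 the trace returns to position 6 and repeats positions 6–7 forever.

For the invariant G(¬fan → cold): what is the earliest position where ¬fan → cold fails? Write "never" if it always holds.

At position 0 the labels are {}, so ¬fan → cold is false there. This is the first violation.

0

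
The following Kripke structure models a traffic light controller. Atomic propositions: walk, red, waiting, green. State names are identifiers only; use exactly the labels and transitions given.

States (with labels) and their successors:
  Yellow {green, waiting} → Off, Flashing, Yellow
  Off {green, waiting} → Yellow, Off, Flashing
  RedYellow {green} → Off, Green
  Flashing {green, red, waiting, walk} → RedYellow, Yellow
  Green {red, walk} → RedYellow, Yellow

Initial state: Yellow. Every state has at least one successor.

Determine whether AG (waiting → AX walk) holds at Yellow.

States satisfying waiting → AX walk: {RedYellow, Green}.
States satisfying AG (waiting → AX walk): ∅.
Flashing is reachable from Yellow and violates waiting → AX walk, so AG fails at Yellow.
Yellow ∉ Sat(AG (waiting → AX walk)).

Violated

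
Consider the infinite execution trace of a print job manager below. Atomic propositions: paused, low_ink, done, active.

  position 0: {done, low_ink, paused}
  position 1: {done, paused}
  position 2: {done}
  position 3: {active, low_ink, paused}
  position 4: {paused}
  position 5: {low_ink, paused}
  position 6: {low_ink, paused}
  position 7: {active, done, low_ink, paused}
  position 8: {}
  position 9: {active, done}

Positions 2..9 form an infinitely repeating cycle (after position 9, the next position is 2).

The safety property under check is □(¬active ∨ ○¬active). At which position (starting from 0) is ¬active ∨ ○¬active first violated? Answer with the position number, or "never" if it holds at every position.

¬active ∨ ○¬active holds at every position 0..9, and those are all the positions the trace ever visits, so the invariant □(¬active ∨ ○¬active) is never violated.

never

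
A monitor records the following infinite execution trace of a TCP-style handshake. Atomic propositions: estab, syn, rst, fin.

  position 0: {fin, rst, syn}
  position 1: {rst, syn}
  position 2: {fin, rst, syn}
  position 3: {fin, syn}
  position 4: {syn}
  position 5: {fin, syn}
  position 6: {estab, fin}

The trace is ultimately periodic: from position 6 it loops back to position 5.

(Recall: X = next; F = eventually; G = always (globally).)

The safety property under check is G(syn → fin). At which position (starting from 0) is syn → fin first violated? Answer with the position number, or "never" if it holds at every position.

1

Check syn → fin at each position in order: 0 ✓.
At position 1 the labels are {rst, syn}, so syn → fin is false there. This is the first violation.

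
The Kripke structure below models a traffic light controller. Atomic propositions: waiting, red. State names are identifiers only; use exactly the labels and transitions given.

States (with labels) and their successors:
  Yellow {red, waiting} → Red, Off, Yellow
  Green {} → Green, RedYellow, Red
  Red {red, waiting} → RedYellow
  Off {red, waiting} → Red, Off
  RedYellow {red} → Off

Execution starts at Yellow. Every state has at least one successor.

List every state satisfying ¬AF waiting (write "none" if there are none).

{Green}

States satisfying waiting: {Yellow, Red, Off}.
States satisfying AF waiting: {Yellow, Red, Off, RedYellow}.
States satisfying ¬AF waiting: {Green}.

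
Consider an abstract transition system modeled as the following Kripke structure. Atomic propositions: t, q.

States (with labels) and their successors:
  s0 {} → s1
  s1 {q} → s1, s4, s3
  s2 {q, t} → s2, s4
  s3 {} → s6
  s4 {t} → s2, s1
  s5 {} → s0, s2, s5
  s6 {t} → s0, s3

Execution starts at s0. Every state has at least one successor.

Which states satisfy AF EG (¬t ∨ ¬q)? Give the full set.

{s0, s1, s3, s4, s5, s6}

States satisfying EG (¬t ∨ ¬q): {s0, s1, s3, s4, s5, s6}.
States satisfying AF EG (¬t ∨ ¬q): {s0, s1, s3, s4, s5, s6}.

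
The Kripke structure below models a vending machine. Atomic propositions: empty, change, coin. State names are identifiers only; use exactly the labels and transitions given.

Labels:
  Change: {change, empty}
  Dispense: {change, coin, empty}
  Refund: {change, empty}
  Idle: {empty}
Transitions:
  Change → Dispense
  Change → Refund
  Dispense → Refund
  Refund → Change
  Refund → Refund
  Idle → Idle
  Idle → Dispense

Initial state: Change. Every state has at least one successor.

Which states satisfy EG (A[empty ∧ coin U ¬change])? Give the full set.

States satisfying A[empty ∧ coin U ¬change]: {Idle}.
States satisfying EG (A[empty ∧ coin U ¬change]): {Idle}.

{Idle}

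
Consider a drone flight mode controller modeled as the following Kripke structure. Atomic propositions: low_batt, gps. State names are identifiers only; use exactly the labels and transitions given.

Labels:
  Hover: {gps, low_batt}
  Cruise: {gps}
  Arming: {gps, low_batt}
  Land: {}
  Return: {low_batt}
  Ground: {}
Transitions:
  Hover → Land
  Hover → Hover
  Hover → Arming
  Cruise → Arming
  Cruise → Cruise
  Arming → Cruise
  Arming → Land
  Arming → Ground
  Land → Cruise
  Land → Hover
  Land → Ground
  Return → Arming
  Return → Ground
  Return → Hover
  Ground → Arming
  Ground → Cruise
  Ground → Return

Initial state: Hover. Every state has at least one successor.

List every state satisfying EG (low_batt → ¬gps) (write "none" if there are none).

{Cruise, Land, Return, Ground}

States satisfying low_batt → ¬gps: {Cruise, Land, Return, Ground}.
States satisfying EG (low_batt → ¬gps): {Cruise, Land, Return, Ground}.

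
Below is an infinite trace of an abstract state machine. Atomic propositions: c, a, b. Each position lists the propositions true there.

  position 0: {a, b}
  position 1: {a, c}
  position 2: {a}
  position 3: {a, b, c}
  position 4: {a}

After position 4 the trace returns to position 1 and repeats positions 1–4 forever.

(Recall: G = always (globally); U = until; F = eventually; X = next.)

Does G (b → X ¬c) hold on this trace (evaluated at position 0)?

b → X ¬c must hold at every position from 0 onward. It fails at position 0, so G (b → X ¬c) is false.
Positions where b holds: 0, 3.
Check X ¬c at each: 0→fails, 3→ok.

Does not hold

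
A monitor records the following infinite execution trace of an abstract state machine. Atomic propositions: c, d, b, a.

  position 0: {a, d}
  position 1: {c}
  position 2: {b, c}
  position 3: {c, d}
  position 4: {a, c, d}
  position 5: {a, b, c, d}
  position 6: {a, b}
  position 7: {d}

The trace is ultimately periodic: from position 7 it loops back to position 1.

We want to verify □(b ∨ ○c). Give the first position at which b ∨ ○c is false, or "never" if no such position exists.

b ∨ ○c holds at every position 0..7, and those are all the positions the trace ever visits, so the invariant □(b ∨ ○c) is never violated.

never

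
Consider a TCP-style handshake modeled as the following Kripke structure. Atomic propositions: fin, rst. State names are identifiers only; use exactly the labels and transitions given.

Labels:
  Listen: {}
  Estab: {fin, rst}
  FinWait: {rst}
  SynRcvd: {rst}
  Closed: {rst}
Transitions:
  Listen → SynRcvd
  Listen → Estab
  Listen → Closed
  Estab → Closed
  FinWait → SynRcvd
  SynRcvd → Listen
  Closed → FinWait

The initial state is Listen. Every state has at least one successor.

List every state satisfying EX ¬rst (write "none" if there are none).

States satisfying ¬rst: {Listen}.
States satisfying EX ¬rst: {SynRcvd}.

{SynRcvd}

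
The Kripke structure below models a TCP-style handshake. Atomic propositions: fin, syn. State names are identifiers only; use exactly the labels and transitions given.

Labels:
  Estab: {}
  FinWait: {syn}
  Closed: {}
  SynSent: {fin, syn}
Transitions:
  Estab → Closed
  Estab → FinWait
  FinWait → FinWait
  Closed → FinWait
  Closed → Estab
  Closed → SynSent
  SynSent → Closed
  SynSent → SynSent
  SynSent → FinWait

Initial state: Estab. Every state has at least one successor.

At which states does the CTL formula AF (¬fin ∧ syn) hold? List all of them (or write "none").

{FinWait}

States satisfying ¬fin ∧ syn: {FinWait}.
States satisfying AF (¬fin ∧ syn): {FinWait}.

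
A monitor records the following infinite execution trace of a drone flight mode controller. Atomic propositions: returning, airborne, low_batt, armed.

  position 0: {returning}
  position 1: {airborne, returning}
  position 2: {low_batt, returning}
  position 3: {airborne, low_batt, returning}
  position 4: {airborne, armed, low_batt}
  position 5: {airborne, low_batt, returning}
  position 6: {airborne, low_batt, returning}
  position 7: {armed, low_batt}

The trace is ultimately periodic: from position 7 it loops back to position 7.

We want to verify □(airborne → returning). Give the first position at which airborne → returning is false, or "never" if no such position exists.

Check airborne → returning at each position in order: 0 ✓, 1 ✓, 2 ✓, 3 ✓.
At position 4 the labels are {airborne, armed, low_batt}, so airborne → returning is false there. This is the first violation.

4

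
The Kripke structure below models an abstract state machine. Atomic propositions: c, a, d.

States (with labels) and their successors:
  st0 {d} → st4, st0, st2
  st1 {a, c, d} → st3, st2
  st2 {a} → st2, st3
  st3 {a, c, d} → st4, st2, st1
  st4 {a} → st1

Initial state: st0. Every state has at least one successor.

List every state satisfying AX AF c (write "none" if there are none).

{st4}

States satisfying AF c: {st1, st3, st4}.
States satisfying AX AF c: {st4}.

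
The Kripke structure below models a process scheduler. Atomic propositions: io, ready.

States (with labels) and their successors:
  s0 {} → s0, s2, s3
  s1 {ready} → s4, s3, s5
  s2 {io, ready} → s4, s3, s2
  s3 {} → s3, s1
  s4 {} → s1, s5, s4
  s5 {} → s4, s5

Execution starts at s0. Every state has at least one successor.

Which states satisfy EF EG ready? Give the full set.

{s0, s2}

States satisfying EG ready: {s2}.
States satisfying EF EG ready: {s0, s2}.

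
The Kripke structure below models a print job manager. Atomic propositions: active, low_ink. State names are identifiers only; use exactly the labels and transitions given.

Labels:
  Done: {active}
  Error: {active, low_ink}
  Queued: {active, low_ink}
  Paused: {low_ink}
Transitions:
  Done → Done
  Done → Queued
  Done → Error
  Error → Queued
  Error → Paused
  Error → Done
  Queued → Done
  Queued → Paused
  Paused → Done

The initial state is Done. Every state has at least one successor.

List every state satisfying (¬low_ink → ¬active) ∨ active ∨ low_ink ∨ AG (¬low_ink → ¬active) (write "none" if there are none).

States satisfying ¬low_ink: {Done}.
States satisfying ¬active: {Paused}.
States satisfying ¬low_ink → ¬active: {Error, Queued, Paused}.
States satisfying active ∨ low_ink: {Done, Error, Queued, Paused}.
States satisfying (¬low_ink → ¬active) ∨ active ∨ low_ink: {Done, Error, Queued, Paused}.
States satisfying AG (¬low_ink → ¬active): ∅.
States satisfying (¬low_ink → ¬active) ∨ active ∨ low_ink ∨ AG (¬low_ink → ¬active): {Done, Error, Queued, Paused}.

{Done, Error, Queued, Paused}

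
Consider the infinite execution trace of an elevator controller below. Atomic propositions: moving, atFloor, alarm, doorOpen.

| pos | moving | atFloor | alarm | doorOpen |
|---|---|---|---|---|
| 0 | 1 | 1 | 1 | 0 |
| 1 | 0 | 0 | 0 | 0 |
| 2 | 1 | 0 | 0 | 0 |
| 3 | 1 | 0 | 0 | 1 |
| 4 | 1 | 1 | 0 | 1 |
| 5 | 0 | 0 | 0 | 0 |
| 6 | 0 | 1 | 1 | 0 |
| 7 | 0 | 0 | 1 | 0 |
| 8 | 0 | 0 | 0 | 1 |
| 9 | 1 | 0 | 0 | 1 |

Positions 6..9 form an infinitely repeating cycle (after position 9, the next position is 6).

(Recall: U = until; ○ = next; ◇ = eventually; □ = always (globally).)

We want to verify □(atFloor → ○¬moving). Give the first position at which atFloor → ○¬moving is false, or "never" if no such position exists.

never

atFloor → ○¬moving holds at every position 0..9, and those are all the positions the trace ever visits, so the invariant □(atFloor → ○¬moving) is never violated.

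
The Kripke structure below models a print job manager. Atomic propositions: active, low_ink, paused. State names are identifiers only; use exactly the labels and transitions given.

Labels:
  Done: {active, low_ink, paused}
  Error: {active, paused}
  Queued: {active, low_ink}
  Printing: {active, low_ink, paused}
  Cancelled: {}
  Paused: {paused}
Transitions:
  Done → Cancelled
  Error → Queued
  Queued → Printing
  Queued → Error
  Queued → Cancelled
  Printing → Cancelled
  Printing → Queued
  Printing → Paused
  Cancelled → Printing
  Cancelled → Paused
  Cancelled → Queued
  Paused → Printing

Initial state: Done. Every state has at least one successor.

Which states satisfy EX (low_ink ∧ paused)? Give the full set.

States satisfying low_ink ∧ paused: {Done, Printing}.
States satisfying EX (low_ink ∧ paused): {Queued, Cancelled, Paused}.

{Queued, Cancelled, Paused}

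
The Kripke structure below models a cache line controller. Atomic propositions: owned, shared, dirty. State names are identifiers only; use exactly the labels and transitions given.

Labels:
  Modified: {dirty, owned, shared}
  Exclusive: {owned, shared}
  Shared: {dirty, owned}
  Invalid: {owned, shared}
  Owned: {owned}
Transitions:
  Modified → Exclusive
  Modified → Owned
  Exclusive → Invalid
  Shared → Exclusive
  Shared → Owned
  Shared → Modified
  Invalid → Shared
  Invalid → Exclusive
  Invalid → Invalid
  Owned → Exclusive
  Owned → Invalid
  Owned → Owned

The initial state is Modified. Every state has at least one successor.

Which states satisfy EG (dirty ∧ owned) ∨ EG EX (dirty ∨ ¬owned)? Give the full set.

{Invalid}

States satisfying dirty ∧ owned: {Modified, Shared}.
States satisfying EG (dirty ∧ owned): ∅.
States satisfying EX (dirty ∨ ¬owned): {Shared, Invalid}.
States satisfying EG EX (dirty ∨ ¬owned): {Invalid}.
States satisfying EG (dirty ∧ owned) ∨ EG EX (dirty ∨ ¬owned): {Invalid}.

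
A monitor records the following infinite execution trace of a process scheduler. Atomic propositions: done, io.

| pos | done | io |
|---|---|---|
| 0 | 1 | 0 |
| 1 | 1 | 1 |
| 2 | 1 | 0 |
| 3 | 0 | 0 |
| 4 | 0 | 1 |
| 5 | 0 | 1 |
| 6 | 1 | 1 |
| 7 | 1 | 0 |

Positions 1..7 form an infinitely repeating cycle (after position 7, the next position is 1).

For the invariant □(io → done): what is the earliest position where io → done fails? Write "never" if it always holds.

4

Check io → done at each position in order: 0 ✓, 1 ✓, 2 ✓, 3 ✓.
At position 4 the labels are {io}, so io → done is false there. This is the first violation.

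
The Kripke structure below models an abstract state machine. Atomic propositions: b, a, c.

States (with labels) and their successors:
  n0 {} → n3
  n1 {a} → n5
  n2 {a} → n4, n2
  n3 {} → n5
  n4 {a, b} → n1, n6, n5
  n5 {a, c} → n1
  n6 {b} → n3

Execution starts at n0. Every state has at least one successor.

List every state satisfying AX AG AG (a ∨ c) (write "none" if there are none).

States satisfying AG AG (a ∨ c): {n1, n5}.
States satisfying AX AG AG (a ∨ c): {n1, n3, n5}.

{n1, n3, n5}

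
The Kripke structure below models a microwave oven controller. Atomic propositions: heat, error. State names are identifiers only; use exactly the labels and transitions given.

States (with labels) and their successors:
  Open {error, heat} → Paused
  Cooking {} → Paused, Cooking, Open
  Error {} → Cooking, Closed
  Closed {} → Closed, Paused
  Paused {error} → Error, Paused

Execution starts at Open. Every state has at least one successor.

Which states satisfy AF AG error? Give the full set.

none

States satisfying AG error: ∅.
States satisfying AF AG error: ∅.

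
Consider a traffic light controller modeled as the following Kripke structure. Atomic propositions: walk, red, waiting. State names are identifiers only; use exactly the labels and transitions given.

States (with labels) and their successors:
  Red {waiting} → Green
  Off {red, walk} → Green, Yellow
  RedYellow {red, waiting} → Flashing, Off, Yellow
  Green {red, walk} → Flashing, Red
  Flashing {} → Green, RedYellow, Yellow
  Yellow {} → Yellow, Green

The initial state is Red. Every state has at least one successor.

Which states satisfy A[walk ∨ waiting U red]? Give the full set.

{Red, Off, RedYellow, Green}

States satisfying walk ∨ waiting: {Red, Off, RedYellow, Green}.
States satisfying red: {Off, RedYellow, Green}.
States satisfying A[walk ∨ waiting U red]: {Red, Off, RedYellow, Green}.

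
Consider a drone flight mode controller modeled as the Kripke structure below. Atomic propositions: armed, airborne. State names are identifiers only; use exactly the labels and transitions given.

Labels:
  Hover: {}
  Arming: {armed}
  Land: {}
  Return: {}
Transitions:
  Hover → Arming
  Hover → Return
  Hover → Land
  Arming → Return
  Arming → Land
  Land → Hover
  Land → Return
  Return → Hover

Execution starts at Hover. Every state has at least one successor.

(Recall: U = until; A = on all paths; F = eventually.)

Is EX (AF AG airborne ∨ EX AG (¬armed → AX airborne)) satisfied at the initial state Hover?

No

States satisfying AF AG airborne ∨ EX AG (¬armed → AX airborne): ∅.
States satisfying EX (AF AG airborne ∨ EX AG (¬armed → AX airborne)): ∅.
No suitable path/successor from Hover witnesses the formula.
Hover ∉ Sat(EX (AF AG airborne ∨ EX AG (¬armed → AX airborne))).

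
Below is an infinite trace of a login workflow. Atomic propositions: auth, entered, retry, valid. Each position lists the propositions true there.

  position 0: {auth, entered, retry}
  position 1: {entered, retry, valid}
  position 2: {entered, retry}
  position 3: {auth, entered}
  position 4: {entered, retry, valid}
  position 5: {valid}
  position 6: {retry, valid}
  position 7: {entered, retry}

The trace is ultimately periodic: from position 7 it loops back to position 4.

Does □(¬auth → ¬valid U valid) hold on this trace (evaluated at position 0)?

Holds

¬auth → ¬valid U valid holds at every position 0..7, and those are all positions ever visited, so □(¬auth → ¬valid U valid) holds.
Positions where ¬auth holds: 1, 2, 4, 5, 6, 7.
Check ¬valid U valid at each: 1→ok, 2→ok, 4→ok, 5→ok, 6→ok, 7→ok.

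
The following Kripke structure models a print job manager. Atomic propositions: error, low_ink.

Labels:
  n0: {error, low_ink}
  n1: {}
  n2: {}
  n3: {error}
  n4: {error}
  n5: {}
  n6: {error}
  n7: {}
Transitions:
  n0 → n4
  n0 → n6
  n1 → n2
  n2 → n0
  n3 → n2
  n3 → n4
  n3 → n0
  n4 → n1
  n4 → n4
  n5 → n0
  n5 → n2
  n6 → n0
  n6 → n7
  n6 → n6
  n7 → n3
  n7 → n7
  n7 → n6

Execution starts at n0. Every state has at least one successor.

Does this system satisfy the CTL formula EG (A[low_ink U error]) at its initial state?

States satisfying A[low_ink U error]: {n0, n3, n4, n6}.
States satisfying EG (A[low_ink U error]): {n0, n3, n4, n6}.
n0 ∈ Sat(EG (A[low_ink U error])).

Satisfied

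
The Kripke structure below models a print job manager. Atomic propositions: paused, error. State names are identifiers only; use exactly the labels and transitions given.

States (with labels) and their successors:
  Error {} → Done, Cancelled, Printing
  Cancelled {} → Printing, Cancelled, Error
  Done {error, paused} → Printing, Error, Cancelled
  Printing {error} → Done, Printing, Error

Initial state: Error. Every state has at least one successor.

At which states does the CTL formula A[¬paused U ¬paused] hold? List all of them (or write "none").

States satisfying ¬paused: {Error, Cancelled, Printing}.
States satisfying A[¬paused U ¬paused]: {Error, Cancelled, Printing}.

{Error, Cancelled, Printing}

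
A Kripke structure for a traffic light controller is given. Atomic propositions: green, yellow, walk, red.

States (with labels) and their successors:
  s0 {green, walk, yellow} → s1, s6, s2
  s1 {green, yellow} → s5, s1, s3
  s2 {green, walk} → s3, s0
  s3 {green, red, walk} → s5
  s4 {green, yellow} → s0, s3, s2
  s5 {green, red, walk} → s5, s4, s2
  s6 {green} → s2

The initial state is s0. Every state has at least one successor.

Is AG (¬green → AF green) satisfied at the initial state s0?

States satisfying ¬green → AF green: {s0, s1, s2, s3, s4, s5, s6}.
States satisfying AG (¬green → AF green): {s0, s1, s2, s3, s4, s5, s6}.
Every state reachable from s0 satisfies ¬green → AF green.
s0 ∈ Sat(AG (¬green → AF green)).

Holds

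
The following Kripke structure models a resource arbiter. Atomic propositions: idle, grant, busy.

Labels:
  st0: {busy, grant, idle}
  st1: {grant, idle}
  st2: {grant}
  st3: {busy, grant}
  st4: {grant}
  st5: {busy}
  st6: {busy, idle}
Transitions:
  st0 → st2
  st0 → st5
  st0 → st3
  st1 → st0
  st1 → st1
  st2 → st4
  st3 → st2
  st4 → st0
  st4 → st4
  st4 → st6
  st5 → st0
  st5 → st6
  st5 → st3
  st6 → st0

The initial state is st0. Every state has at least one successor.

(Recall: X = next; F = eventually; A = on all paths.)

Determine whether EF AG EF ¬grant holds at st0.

States satisfying AG EF ¬grant: {st0, st1, st2, st3, st4, st5, st6}.
States satisfying EF AG EF ¬grant: {st0, st1, st2, st3, st4, st5, st6}.
Some path from st0 reaches a state where AG EF ¬grant holds.
st0 ∈ Sat(EF AG EF ¬grant).

Yes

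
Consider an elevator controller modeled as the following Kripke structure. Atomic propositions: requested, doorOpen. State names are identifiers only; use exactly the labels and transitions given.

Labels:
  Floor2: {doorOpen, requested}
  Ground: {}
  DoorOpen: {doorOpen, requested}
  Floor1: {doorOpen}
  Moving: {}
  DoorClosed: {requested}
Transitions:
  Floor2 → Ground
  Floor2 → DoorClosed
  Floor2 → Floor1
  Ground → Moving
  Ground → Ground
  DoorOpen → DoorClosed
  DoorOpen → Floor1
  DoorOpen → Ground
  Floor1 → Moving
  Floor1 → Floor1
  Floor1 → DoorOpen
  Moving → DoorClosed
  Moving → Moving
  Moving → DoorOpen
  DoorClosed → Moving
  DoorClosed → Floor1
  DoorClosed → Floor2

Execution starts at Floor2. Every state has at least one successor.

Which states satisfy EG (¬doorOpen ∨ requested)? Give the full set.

States satisfying ¬doorOpen ∨ requested: {Floor2, Ground, DoorOpen, Moving, DoorClosed}.
States satisfying EG (¬doorOpen ∨ requested): {Floor2, Ground, DoorOpen, Moving, DoorClosed}.

{Floor2, Ground, DoorOpen, Moving, DoorClosed}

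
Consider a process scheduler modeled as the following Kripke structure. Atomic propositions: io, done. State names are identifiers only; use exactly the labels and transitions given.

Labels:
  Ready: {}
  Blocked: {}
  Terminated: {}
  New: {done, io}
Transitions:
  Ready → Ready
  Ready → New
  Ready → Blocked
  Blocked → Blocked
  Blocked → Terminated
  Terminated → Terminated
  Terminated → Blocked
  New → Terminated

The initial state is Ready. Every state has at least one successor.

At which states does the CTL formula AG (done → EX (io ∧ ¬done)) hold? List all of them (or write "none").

States satisfying done → EX (io ∧ ¬done): {Ready, Blocked, Terminated}.
States satisfying AG (done → EX (io ∧ ¬done)): {Blocked, Terminated}.

{Blocked, Terminated}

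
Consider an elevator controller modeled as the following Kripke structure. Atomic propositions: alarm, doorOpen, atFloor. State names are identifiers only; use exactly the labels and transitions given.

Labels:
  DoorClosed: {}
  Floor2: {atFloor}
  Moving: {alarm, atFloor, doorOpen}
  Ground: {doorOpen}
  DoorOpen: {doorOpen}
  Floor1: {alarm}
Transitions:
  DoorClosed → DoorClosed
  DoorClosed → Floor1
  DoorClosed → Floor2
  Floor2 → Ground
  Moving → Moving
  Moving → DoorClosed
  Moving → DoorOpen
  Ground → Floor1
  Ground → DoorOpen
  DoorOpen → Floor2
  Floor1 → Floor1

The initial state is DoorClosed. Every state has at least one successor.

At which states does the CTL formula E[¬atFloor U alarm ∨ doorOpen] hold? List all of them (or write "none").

States satisfying ¬atFloor: {DoorClosed, Ground, DoorOpen, Floor1}.
States satisfying alarm ∨ doorOpen: {Moving, Ground, DoorOpen, Floor1}.
States satisfying E[¬atFloor U alarm ∨ doorOpen]: {DoorClosed, Moving, Ground, DoorOpen, Floor1}.

{DoorClosed, Moving, Ground, DoorOpen, Floor1}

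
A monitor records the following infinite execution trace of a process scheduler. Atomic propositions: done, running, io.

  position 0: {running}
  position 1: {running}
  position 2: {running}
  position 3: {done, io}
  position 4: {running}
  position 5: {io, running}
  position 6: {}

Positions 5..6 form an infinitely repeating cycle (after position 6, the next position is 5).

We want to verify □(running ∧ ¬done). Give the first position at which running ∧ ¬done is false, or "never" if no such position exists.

3

Check running ∧ ¬done at each position in order: 0 ✓, 1 ✓, 2 ✓.
At position 3 the labels are {done, io}, so running ∧ ¬done is false there. This is the first violation.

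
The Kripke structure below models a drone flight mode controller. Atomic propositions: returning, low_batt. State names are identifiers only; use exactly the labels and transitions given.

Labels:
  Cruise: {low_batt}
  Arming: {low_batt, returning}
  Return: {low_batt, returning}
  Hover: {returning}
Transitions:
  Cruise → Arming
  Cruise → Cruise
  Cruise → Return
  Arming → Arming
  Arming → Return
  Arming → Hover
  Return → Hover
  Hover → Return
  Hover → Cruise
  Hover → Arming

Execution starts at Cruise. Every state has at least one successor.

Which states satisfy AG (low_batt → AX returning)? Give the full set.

States satisfying low_batt → AX returning: {Arming, Return, Hover}.
States satisfying AG (low_batt → AX returning): ∅.

none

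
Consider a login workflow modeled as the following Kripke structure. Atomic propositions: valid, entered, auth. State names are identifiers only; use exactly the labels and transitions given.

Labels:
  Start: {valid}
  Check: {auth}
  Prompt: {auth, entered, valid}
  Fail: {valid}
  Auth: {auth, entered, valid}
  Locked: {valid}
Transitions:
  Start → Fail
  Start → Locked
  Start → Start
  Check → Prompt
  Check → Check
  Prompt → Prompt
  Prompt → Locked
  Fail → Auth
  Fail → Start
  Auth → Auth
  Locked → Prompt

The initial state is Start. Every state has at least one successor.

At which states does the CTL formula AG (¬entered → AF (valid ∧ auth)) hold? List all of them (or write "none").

States satisfying ¬entered → AF (valid ∧ auth): {Prompt, Auth, Locked}.
States satisfying AG (¬entered → AF (valid ∧ auth)): {Prompt, Auth, Locked}.

{Prompt, Auth, Locked}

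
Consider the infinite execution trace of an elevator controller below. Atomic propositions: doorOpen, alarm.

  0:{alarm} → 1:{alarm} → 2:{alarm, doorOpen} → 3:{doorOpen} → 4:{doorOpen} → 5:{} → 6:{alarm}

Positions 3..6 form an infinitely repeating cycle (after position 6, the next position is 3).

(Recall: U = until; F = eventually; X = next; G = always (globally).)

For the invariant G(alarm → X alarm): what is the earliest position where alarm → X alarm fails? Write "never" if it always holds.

Check alarm → X alarm at each position in order: 0 ✓, 1 ✓.
At position 2 the labels are {alarm, doorOpen} and the next position 3 has {doorOpen}, so alarm → X alarm is false there. This is the first violation.

2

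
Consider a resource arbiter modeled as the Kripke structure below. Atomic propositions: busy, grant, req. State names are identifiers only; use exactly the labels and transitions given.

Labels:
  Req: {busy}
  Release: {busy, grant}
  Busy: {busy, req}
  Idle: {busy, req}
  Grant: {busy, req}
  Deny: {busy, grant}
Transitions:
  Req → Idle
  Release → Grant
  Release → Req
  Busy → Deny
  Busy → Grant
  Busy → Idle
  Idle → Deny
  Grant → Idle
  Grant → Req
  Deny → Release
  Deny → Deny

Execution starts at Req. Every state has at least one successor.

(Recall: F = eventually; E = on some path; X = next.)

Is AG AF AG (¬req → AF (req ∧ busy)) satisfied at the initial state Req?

States satisfying AF AG (¬req → AF (req ∧ busy)): ∅.
States satisfying AG AF AG (¬req → AF (req ∧ busy)): ∅.
Deny is reachable from Req and violates AF AG (¬req → AF (req ∧ busy)), so AG fails at Req.
Req ∉ Sat(AG AF AG (¬req → AF (req ∧ busy))).

Does not hold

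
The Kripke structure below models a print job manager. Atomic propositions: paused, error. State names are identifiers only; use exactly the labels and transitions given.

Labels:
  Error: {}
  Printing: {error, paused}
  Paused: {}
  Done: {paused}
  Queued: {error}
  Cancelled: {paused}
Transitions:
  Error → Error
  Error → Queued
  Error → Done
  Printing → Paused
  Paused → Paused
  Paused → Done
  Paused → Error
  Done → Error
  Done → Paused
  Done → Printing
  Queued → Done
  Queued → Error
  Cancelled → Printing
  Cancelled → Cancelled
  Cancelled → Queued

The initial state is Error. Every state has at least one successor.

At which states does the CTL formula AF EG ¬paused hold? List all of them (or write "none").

States satisfying EG ¬paused: {Error, Paused, Queued}.
States satisfying AF EG ¬paused: {Error, Printing, Paused, Done, Queued}.

{Error, Printing, Paused, Done, Queued}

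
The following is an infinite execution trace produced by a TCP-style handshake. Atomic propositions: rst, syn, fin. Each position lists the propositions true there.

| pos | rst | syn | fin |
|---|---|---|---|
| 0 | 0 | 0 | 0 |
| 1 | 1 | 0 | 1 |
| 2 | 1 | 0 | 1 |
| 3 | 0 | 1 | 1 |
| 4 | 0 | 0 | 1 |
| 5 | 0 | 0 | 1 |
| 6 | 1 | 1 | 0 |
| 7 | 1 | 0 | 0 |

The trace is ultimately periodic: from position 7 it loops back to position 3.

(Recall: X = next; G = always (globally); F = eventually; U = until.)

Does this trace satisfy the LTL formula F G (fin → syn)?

G (fin → syn) is false at every position 0..7, so it never becomes true and F G (fin → syn) fails.

Violated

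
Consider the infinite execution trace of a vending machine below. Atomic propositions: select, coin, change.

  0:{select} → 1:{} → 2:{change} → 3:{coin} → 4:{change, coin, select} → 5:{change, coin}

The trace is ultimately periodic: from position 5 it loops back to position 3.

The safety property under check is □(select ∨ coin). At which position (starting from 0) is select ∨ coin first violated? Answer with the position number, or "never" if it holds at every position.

1

Check select ∨ coin at each position in order: 0 ✓.
At position 1 the labels are {}, so select ∨ coin is false there. This is the first violation.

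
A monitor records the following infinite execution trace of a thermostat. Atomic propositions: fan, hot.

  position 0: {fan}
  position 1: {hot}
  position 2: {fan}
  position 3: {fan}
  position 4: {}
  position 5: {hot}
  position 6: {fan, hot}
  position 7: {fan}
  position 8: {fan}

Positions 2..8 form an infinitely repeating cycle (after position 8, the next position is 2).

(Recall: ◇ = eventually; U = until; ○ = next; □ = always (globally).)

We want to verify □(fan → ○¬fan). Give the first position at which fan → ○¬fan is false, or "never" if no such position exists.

Check fan → ○¬fan at each position in order: 0 ✓, 1 ✓.
At position 2 the labels are {fan} and the next position 3 has {fan}, so fan → ○¬fan is false there. This is the first violation.

2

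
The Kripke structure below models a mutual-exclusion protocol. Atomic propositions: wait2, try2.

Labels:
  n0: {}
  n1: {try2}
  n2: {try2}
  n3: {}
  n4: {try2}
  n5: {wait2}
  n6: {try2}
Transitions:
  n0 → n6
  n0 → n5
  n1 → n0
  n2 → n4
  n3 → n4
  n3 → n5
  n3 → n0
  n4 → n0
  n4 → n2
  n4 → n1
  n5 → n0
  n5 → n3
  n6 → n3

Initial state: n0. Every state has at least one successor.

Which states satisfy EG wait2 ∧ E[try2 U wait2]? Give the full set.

States satisfying wait2: {n5}.
States satisfying EG wait2: ∅.
States satisfying try2: {n1, n2, n4, n6}.
States satisfying E[try2 U wait2]: {n5}.
States satisfying EG wait2 ∧ E[try2 U wait2]: ∅.

none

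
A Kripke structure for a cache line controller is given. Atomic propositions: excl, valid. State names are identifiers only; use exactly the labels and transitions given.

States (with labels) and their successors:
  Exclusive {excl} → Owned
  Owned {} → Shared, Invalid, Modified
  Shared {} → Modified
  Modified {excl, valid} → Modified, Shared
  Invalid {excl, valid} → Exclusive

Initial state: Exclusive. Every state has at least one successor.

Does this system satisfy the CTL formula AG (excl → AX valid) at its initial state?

Violated

States satisfying excl → AX valid: {Owned, Shared}.
States satisfying AG (excl → AX valid): ∅.
Exclusive is reachable from Exclusive and violates excl → AX valid, so AG fails at Exclusive.
Exclusive ∉ Sat(AG (excl → AX valid)).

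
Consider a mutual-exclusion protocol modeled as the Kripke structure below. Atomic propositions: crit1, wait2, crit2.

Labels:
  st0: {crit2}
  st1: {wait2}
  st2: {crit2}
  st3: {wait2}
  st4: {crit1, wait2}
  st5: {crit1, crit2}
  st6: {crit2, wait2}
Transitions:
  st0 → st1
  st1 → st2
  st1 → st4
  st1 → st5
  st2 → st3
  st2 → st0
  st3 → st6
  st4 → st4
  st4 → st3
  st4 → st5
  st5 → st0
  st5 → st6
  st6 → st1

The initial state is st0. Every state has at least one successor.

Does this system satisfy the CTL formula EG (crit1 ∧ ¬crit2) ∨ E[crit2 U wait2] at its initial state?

Holds

States satisfying crit1 ∧ ¬crit2: {st4}.
States satisfying EG (crit1 ∧ ¬crit2): {st4}.
States satisfying crit2: {st0, st2, st5, st6}.
States satisfying wait2: {st1, st3, st4, st6}.
States satisfying E[crit2 U wait2]: {st0, st1, st2, st3, st4, st5, st6}.
States satisfying EG (crit1 ∧ ¬crit2) ∨ E[crit2 U wait2]: {st0, st1, st2, st3, st4, st5, st6}.
st0 ∈ Sat(EG (crit1 ∧ ¬crit2) ∨ E[crit2 U wait2]).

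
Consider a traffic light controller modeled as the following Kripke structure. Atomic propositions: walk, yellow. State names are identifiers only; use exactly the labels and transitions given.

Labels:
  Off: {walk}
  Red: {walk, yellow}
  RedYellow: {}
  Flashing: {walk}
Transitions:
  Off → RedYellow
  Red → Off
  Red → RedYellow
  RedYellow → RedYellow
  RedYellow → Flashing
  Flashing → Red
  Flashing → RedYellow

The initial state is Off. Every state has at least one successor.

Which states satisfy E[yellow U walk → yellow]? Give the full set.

{Red, RedYellow}

States satisfying yellow: {Red}.
States satisfying walk → yellow: {Red, RedYellow}.
States satisfying E[yellow U walk → yellow]: {Red, RedYellow}.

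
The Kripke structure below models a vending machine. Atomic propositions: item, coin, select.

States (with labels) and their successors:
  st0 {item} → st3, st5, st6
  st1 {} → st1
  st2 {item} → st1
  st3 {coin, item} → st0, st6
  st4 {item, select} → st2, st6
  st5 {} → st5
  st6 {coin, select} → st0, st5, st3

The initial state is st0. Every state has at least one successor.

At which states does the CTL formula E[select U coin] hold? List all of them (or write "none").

States satisfying select: {st4, st6}.
States satisfying coin: {st3, st6}.
States satisfying E[select U coin]: {st3, st4, st6}.

{st3, st4, st6}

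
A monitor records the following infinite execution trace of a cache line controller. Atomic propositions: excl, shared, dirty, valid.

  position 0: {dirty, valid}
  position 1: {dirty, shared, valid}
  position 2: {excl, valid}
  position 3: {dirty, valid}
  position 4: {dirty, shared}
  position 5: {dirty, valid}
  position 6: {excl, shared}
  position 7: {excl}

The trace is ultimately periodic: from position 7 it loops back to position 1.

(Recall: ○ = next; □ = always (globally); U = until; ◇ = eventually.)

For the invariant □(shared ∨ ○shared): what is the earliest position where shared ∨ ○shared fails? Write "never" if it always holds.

2

Check shared ∨ ○shared at each position in order: 0 ✓, 1 ✓.
At position 2 the labels are {excl, valid} and the next position 3 has {dirty, valid}, so shared ∨ ○shared is false there. This is the first violation.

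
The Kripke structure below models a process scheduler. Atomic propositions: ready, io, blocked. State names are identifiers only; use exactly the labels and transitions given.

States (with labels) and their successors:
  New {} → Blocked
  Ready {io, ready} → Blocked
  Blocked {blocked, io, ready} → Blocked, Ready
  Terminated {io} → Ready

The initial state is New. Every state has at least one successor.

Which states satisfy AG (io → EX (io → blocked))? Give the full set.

{New, Ready, Blocked}

States satisfying io → EX (io → blocked): {New, Ready, Blocked}.
States satisfying AG (io → EX (io → blocked)): {New, Ready, Blocked}.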